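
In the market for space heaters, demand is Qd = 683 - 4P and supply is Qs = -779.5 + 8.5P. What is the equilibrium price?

P* = 117

Set Qd = Qs: 683 - 4P = -779.5 + 8.5P.
1462.5 = 12.5P, so P* = 117.
Q* = 683 − 4(117) = 215.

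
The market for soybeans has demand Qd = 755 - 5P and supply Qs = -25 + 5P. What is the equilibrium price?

Set Qd = Qs: 755 - 5P = -25 + 5P.
780 = 10P, so P* = 78.
Q* = 755 − 5(78) = 365.

P* = 78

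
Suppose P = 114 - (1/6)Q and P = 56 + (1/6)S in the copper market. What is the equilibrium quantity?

Q* = 174

Set the two price expressions equal: 114 - (1/6)Q = 56 + (1/6)Q.
58 = (1/3)Q, so Q* = 174.
P* = 114 − (1/6)(174) = 85.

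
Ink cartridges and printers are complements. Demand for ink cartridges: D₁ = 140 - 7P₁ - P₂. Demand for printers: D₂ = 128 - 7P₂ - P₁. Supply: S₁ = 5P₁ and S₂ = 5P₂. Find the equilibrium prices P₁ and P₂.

P₁ = 1552/143, P₂ = 1396/143

Market 1: 140 - 7P₁ - P₂ = 5P₁ → 12P₁ + P₂ = 140.
Market 2: 12P₂ + P₁ = 128.
Eliminating P₂: 12×(1) − 1×(2) gives 143P₁ = 1552, so P₁ = 1552/143.
Back-substitute into (2): P₂ = (128 − 1×1552/143) / 12 = 1396/143.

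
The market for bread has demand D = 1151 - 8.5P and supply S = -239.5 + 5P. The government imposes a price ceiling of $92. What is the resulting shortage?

Shortage = 148.5

Equilibrium price would be P* = 103, so the ceiling at 92 binds.
At P = 92: D = 1151 − 8.5(92) = 369, S = -239.5 + 5(92) = 220.5.
Shortage = 369 − 220.5 = 148.5.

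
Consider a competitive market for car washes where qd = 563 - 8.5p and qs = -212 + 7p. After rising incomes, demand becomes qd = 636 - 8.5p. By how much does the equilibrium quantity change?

Original equilibrium: p* = 50, q* = 138.
New equilibrium: 636 - 8.5p = -212 + 7p, so 848 = 15.5p and p' = 1696/31; q' = 636 − 8.5(1696/31) = 5300/31.
Change in quantity: 5300/31 − 138 = 1022/31.

Δq = 1022/31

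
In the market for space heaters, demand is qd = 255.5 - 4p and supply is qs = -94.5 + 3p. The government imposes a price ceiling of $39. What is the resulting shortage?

Equilibrium price would be p* = 50, so the ceiling at 39 binds.
At p = 39: qd = 255.5 − 4(39) = 99.5, qs = -94.5 + 3(39) = 22.5.
Shortage = 99.5 − 22.5 = 77.

Shortage = 77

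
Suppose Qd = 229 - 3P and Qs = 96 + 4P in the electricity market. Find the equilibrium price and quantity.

Set Qd = Qs: 229 - 3P = 96 + 4P.
133 = 7P, so P* = 19.
Q* = 229 − 3(19) = 172.

P* = 19, Q* = 172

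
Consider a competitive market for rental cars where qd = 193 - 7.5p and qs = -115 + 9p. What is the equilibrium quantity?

q* = 53

Set qd = qs: 193 - 7.5p = -115 + 9p.
308 = 16.5p, so p* = 56/3.
q* = 193 − 7.5(56/3) = 53.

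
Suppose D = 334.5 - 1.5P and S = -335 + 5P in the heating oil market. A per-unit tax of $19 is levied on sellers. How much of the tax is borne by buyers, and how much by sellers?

Buyers bear 190/13, sellers bear 57/13

Pre-tax equilibrium: P* = 103, Q* = 180.
Tax on sellers shifts supply to S = -335 + 5(P − 19) = -430 + 5P.
334.5 - 1.5P = -430 + 5P gives buyer price Pb = 1529/13; sellers receive Ps = 1529/13 − 19 = 1282/13.
New quantity: Q = 334.5 − 1.5(1529/13) = 2055/13.
Buyer burden = 1529/13 − 103 = 190/13; seller burden = 103 − 1282/13 = 57/13.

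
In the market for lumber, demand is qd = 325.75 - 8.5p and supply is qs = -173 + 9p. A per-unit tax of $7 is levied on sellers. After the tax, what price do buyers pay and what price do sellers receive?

Pre-tax equilibrium: p* = 28.5, q* = 83.5.
Tax on sellers shifts supply to qs = -173 + 9(p − 7) = -236 + 9p.
325.75 - 8.5p = -236 + 9p gives buyer price pb = 32.1; sellers receive ps = 32.1 − 7 = 25.1.
New quantity: q = 325.75 − 8.5(32.1) = 52.9.

Buyers pay $32.1, sellers receive $25.1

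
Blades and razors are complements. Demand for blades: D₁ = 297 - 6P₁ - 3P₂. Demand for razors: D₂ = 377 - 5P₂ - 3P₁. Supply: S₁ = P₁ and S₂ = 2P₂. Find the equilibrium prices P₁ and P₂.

Market 1: 297 - 6P₁ - 3P₂ = P₁ → 7P₁ + 3P₂ = 297.
Market 2: 7P₂ + 3P₁ = 377.
Eliminating P₂: 7×(1) − 3×(2) gives 40P₁ = 948, so P₁ = 23.7.
Back-substitute into (2): P₂ = (377 − 3×23.7) / 7 = 43.7.

P₁ = 23.7, P₂ = 43.7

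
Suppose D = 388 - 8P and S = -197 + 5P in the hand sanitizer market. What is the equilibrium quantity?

Q* = 28

Set D = S: 388 - 8P = -197 + 5P.
585 = 13P, so P* = 45.
Q* = 388 − 8(45) = 28.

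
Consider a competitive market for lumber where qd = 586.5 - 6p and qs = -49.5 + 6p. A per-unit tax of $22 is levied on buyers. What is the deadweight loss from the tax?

Pre-tax equilibrium: p* = 53, q* = 268.5.
Tax on buyers shifts demand to qd = 586.5 − 6(p + 22) = 454.5 - 6p.
454.5 - 6p = -49.5 + 6p gives seller price ps = 42; buyers pay pb = 42 + 22 = 64.
New quantity: q = 586.5 − 6(64) = 202.5.
DWL = ½ × 22 × (268.5 − 202.5) = 726.

Deadweight loss = 726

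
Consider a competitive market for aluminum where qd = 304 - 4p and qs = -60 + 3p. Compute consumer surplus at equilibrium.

Consumer surplus = 1152

Equilibrium: 304 - 4p = -60 + 3p gives p* = 52, q* = 96.
Demand choke price (qd = 0): p = 76.
CS = ½(76 − 52)(96) = 1152.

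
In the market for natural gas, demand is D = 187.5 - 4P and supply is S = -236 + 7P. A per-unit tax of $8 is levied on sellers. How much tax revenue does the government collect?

Pre-tax equilibrium: P* = 38.5, Q* = 33.5.
Tax on sellers shifts supply to S = -236 + 7(P − 8) = -292 + 7P.
187.5 - 4P = -292 + 7P gives buyer price Pb = 959/22; sellers receive Ps = 959/22 − 8 = 783/22.
New quantity: Q = 187.5 − 4(959/22) = 289/22.
Revenue = 8 × 289/22 = 1156/11.

Tax revenue = 1156/11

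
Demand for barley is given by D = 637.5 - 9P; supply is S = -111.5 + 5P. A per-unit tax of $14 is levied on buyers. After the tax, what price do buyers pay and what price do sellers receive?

Pre-tax equilibrium: P* = 53.5, Q* = 156.
Tax on buyers shifts demand to D = 637.5 − 9(P + 14) = 511.5 - 9P.
511.5 - 9P = -111.5 + 5P gives seller price Ps = 44.5; buyers pay Pb = 44.5 + 14 = 58.5.
New quantity: Q = 637.5 − 9(58.5) = 111.

Buyers pay $58.5, sellers receive $44.5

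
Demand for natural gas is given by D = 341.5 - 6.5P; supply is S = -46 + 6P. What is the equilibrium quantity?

Set D = S: 341.5 - 6.5P = -46 + 6P.
387.5 = 12.5P, so P* = 31.
Q* = 341.5 − 6.5(31) = 140.

Q* = 140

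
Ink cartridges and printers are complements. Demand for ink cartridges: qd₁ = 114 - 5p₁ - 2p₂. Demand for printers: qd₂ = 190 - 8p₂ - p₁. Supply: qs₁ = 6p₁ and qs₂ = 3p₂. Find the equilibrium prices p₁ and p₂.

Market 1: 114 - 5p₁ - 2p₂ = 6p₁ → 11p₁ + 2p₂ = 114.
Market 2: 11p₂ + p₁ = 190.
Eliminating p₂: 11×(1) − 2×(2) gives 119p₁ = 874, so p₁ = 874/119.
Back-substitute into (2): p₂ = (190 − 1×874/119) / 11 = 1976/119.

p₁ = 874/119, p₂ = 1976/119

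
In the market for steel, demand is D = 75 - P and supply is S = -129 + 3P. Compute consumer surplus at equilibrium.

Consumer surplus = 288

Equilibrium: 75 - P = -129 + 3P gives P* = 51, Q* = 24.
Demand choke price (D = 0): P = 75.
CS = ½(75 − 51)(24) = 288.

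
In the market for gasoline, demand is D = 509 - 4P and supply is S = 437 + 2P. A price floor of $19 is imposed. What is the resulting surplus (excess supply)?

Equilibrium price would be P* = 12, so the floor at 19 binds.
At P = 19: D = 433, S = 475.
Surplus = 475 − 433 = 42.

Surplus = 42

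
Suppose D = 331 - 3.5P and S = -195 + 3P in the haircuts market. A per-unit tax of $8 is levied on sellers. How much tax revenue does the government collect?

Pre-tax equilibrium: P* = 1052/13, Q* = 621/13.
Tax on sellers shifts supply to S = -195 + 3(P − 8) = -219 + 3P.
331 - 3.5P = -219 + 3P gives buyer price Pb = 1100/13; sellers receive Ps = 1100/13 − 8 = 996/13.
New quantity: Q = 331 − 3.5(1100/13) = 453/13.
Revenue = 8 × 453/13 = 3624/13.

Tax revenue = 3624/13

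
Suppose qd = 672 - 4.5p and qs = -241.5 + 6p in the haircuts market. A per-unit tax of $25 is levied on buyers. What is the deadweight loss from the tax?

Deadweight loss = 5625/7

Pre-tax equilibrium: p* = 87, q* = 280.5.
Tax on buyers shifts demand to qd = 672 − 4.5(p + 25) = 559.5 - 4.5p.
559.5 - 4.5p = -241.5 + 6p gives seller price ps = 534/7; buyers pay pb = 534/7 + 25 = 709/7.
New quantity: q = 672 − 4.5(709/7) = 3027/14.
DWL = ½ × 25 × (280.5 − 3027/14) = 5625/7.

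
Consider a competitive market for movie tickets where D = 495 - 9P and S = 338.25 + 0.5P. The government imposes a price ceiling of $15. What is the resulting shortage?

Equilibrium price would be P* = 16.5, so the ceiling at 15 binds.
At P = 15: D = 495 − 9(15) = 360, S = 338.25 + 0.5(15) = 345.75.
Shortage = 360 − 345.75 = 14.25.

Shortage = 14.25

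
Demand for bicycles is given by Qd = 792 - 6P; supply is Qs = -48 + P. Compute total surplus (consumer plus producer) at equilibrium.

Total surplus = 3024

Equilibrium: 792 - 6P = -48 + P gives P* = 120, Q* = 72.
Demand choke price: P = 132; supply starts at P = 48.
CS = ½(132 − 120)(72) = 432; PS = ½(120 − 48)(72) = 2592.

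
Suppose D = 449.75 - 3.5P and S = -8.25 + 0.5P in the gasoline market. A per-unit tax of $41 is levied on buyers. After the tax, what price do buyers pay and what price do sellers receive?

Buyers pay $119.625, sellers receive $78.625

Pre-tax equilibrium: P* = 114.5, Q* = 49.
Tax on buyers shifts demand to D = 449.75 − 3.5(P + 41) = 306.25 - 3.5P.
306.25 - 3.5P = -8.25 + 0.5P gives seller price Ps = 78.625; buyers pay Pb = 78.625 + 41 = 119.625.
New quantity: Q = 449.75 − 3.5(119.625) = 31.0625.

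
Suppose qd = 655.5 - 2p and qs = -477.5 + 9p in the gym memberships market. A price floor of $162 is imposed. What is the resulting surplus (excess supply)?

Surplus = 649

Equilibrium price would be p* = 103, so the floor at 162 binds.
At p = 162: qd = 331.5, qs = 980.5.
Surplus = 980.5 − 331.5 = 649.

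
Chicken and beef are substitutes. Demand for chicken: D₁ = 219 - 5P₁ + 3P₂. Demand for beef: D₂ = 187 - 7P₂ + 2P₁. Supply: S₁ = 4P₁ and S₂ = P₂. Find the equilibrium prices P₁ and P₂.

Market 1: 219 - 5P₁ + 3P₂ = 4P₁ → 9P₁ - 3P₂ = 219.
Market 2: 8P₂ - 2P₁ = 187.
Eliminating P₂: 8×(1) + 3×(2) gives 66P₁ = 2313, so P₁ = 771/22.
Back-substitute into (2): P₂ = (187 + 2×771/22) / 8 = 707/22.

P₁ = 771/22, P₂ = 707/22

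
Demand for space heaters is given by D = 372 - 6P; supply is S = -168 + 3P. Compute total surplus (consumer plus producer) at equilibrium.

Equilibrium: 372 - 6P = -168 + 3P gives P* = 60, Q* = 12.
Demand choke price: P = 62; supply starts at P = 56.
CS = ½(62 − 60)(12) = 12; PS = ½(60 − 56)(12) = 24.

Total surplus = 36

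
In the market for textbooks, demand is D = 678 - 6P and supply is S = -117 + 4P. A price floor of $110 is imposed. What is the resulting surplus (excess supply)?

Equilibrium price would be P* = 79.5, so the floor at 110 binds.
At P = 110: D = 18, S = 323.
Surplus = 323 − 18 = 305.

Surplus = 305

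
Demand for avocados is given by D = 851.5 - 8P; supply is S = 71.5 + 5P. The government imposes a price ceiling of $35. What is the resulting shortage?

Equilibrium price would be P* = 60, so the ceiling at 35 binds.
At P = 35: D = 851.5 − 8(35) = 571.5, S = 71.5 + 5(35) = 246.5.
Shortage = 571.5 − 246.5 = 325.

Shortage = 325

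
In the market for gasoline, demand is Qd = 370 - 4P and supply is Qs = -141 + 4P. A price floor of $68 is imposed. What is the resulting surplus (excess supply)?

Equilibrium price would be P* = 63.875, so the floor at 68 binds.
At P = 68: Qd = 98, Qs = 131.
Surplus = 131 − 98 = 33.

Surplus = 33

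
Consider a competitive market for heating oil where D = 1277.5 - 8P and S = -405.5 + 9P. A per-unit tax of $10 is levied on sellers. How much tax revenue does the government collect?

Tax revenue = 75335/17

Pre-tax equilibrium: P* = 99, Q* = 485.5.
Tax on sellers shifts supply to S = -405.5 + 9(P − 10) = -495.5 + 9P.
1277.5 - 8P = -495.5 + 9P gives buyer price Pb = 1773/17; sellers receive Ps = 1773/17 − 10 = 1603/17.
New quantity: Q = 1277.5 − 8(1773/17) = 15067/34.
Revenue = 10 × 15067/34 = 75335/17.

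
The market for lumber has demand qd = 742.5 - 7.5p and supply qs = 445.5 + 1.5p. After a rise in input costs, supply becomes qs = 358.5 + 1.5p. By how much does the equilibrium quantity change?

Original equilibrium: p* = 33, q* = 495.
New equilibrium: 742.5 - 7.5p = 358.5 + 1.5p, so 384 = 9p and p' = 128/3; q' = 742.5 − 7.5(128/3) = 422.5.
Change in quantity: 422.5 − 495 = -72.5.

Δq = -72.5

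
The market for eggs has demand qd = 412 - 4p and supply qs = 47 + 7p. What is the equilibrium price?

Set qd = qs: 412 - 4p = 47 + 7p.
365 = 11p, so p* = 365/11.
q* = 412 − 4(365/11) = 3072/11.

p* = 365/11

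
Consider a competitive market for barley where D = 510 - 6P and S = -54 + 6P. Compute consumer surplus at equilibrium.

Equilibrium: 510 - 6P = -54 + 6P gives P* = 47, Q* = 228.
Demand choke price (D = 0): P = 85.
CS = ½(85 − 47)(228) = 4332.

Consumer surplus = 4332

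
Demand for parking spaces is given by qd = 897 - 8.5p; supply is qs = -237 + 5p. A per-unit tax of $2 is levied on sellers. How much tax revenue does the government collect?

Pre-tax equilibrium: p* = 84, q* = 183.
Tax on sellers shifts supply to qs = -237 + 5(p − 2) = -247 + 5p.
897 - 8.5p = -247 + 5p gives buyer price pb = 2288/27; sellers receive ps = 2288/27 − 2 = 2234/27.
New quantity: q = 897 − 8.5(2288/27) = 4771/27.
Revenue = 2 × 4771/27 = 9542/27.

Tax revenue = 9542/27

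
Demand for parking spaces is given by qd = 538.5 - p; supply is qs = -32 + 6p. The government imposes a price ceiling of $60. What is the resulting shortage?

Equilibrium price would be p* = 81.5, so the ceiling at 60 binds.
At p = 60: qd = 538.5 − 1(60) = 478.5, qs = -32 + 6(60) = 328.
Shortage = 478.5 − 328 = 150.5.

Shortage = 150.5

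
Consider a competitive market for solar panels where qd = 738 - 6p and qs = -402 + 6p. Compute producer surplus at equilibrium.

Equilibrium: 738 - 6p = -402 + 6p gives p* = 95, q* = 168.
Supply starts at p = 67 (where qs = 0).
PS = ½(95 − 67)(168) = 2352.

Producer surplus = 2352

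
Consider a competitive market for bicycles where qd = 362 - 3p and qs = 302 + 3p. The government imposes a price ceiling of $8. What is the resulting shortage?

Equilibrium price would be p* = 10, so the ceiling at 8 binds.
At p = 8: qd = 362 − 3(8) = 338, qs = 302 + 3(8) = 326.
Shortage = 338 − 326 = 12.

Shortage = 12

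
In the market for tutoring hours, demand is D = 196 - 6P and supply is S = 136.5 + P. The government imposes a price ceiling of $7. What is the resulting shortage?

Equilibrium price would be P* = 8.5, so the ceiling at 7 binds.
At P = 7: D = 196 − 6(7) = 154, S = 136.5 + 1(7) = 143.5.
Shortage = 154 − 143.5 = 10.5.

Shortage = 10.5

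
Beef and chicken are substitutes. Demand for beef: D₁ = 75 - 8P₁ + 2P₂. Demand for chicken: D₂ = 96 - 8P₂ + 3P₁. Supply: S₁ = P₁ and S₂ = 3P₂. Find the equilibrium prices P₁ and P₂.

P₁ = 339/31, P₂ = 363/31

Market 1: 75 - 8P₁ + 2P₂ = P₁ → 9P₁ - 2P₂ = 75.
Market 2: 11P₂ - 3P₁ = 96.
Eliminating P₂: 11×(1) + 2×(2) gives 93P₁ = 1017, so P₁ = 339/31.
Back-substitute into (2): P₂ = (96 + 3×339/31) / 11 = 363/31.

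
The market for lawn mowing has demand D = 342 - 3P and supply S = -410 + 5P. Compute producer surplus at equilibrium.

Producer surplus = 360

Equilibrium: 342 - 3P = -410 + 5P gives P* = 94, Q* = 60.
Supply starts at P = 82 (where S = 0).
PS = ½(94 − 82)(60) = 360.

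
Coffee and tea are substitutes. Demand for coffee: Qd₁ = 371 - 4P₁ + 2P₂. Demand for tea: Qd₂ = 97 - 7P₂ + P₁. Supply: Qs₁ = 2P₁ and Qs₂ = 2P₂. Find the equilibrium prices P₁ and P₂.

Market 1: 371 - 4P₁ + 2P₂ = 2P₁ → 6P₁ - 2P₂ = 371.
Market 2: 9P₂ - P₁ = 97.
Eliminating P₂: 9×(1) + 2×(2) gives 52P₁ = 3533, so P₁ = 3533/52.
Back-substitute into (2): P₂ = (97 + 1×3533/52) / 9 = 953/52.

P₁ = 3533/52, P₂ = 953/52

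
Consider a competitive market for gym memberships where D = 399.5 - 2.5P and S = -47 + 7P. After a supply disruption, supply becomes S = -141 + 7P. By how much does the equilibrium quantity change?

ΔQ = -470/19

Original equilibrium: P* = 47, Q* = 282.
New equilibrium: 399.5 - 2.5P = -141 + 7P, so 540.5 = 9.5P and P' = 1081/19; Q' = 399.5 − 2.5(1081/19) = 4888/19.
Change in quantity: 4888/19 − 282 = -470/19.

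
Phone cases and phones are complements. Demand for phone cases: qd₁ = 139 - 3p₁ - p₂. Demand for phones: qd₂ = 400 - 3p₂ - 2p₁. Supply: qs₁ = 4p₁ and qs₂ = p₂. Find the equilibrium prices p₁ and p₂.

Market 1: 139 - 3p₁ - p₂ = 4p₁ → 7p₁ + p₂ = 139.
Market 2: 4p₂ + 2p₁ = 400.
Eliminating p₂: 4×(1) − 1×(2) gives 26p₁ = 156, so p₁ = 6.
Back-substitute into (2): p₂ = (400 − 2×6) / 4 = 97.

p₁ = 6, p₂ = 97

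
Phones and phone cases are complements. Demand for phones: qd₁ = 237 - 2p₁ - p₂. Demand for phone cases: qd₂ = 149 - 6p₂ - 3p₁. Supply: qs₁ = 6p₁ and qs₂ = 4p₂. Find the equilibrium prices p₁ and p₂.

p₁ = 2221/77, p₂ = 481/77

Market 1: 237 - 2p₁ - p₂ = 6p₁ → 8p₁ + p₂ = 237.
Market 2: 10p₂ + 3p₁ = 149.
Eliminating p₂: 10×(1) − 1×(2) gives 77p₁ = 2221, so p₁ = 2221/77.
Back-substitute into (2): p₂ = (149 − 3×2221/77) / 10 = 481/77.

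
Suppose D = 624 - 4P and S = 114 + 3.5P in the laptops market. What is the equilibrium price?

Set D = S: 624 - 4P = 114 + 3.5P.
510 = 7.5P, so P* = 68.
Q* = 624 − 4(68) = 352.

P* = 68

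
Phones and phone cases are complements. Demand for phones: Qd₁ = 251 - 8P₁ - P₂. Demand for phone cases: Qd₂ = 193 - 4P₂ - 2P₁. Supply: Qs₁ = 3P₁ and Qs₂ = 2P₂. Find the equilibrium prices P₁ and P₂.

Market 1: 251 - 8P₁ - P₂ = 3P₁ → 11P₁ + P₂ = 251.
Market 2: 6P₂ + 2P₁ = 193.
Eliminating P₂: 6×(1) − 1×(2) gives 64P₁ = 1313, so P₁ = 20.515625.
Back-substitute into (2): P₂ = (193 − 2×20.515625) / 6 = 25.328125.

P₁ = 20.515625, P₂ = 25.328125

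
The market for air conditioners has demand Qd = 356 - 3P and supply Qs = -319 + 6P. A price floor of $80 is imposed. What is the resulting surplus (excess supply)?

Surplus = 45

Equilibrium price would be P* = 75, so the floor at 80 binds.
At P = 80: Qd = 116, Qs = 161.
Surplus = 161 − 116 = 45.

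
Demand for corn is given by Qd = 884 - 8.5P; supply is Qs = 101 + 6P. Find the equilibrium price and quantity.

Set Qd = Qs: 884 - 8.5P = 101 + 6P.
783 = 14.5P, so P* = 54.
Q* = 884 − 8.5(54) = 425.

P* = 54, Q* = 425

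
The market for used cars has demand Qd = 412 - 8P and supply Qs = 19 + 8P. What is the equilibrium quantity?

Set Qd = Qs: 412 - 8P = 19 + 8P.
393 = 16P, so P* = 24.5625.
Q* = 412 − 8(24.5625) = 215.5.

Q* = 215.5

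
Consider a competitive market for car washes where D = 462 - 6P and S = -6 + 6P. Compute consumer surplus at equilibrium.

Consumer surplus = 4332

Equilibrium: 462 - 6P = -6 + 6P gives P* = 39, Q* = 228.
Demand choke price (D = 0): P = 77.
CS = ½(77 − 39)(228) = 4332.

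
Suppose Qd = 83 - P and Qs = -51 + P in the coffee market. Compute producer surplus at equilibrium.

Producer surplus = 128

Equilibrium: 83 - P = -51 + P gives P* = 67, Q* = 16.
Supply starts at P = 51 (where Qs = 0).
PS = ½(67 − 51)(16) = 128.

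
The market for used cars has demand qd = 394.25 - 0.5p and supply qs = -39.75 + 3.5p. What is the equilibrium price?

p* = 108.5

Set qd = qs: 394.25 - 0.5p = -39.75 + 3.5p.
434 = 4p, so p* = 108.5.
q* = 394.25 − 0.5(108.5) = 340.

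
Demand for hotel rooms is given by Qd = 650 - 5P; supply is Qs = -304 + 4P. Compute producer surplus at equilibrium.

Equilibrium: 650 - 5P = -304 + 4P gives P* = 106, Q* = 120.
Supply starts at P = 76 (where Qs = 0).
PS = ½(106 − 76)(120) = 1800.

Producer surplus = 1800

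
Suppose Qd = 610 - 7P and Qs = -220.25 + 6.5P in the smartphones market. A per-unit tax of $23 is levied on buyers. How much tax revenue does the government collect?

Pre-tax equilibrium: P* = 61.5, Q* = 179.5.
Tax on buyers shifts demand to Qd = 610 − 7(P + 23) = 449 - 7P.
449 - 7P = -220.25 + 6.5P gives seller price Ps = 2677/54; buyers pay Pb = 2677/54 + 23 = 3919/54.
New quantity: Q = 610 − 7(3919/54) = 5507/54.
Revenue = 23 × 5507/54 = 126661/54.

Tax revenue = 126661/54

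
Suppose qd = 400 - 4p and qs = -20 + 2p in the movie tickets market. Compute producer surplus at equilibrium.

Equilibrium: 400 - 4p = -20 + 2p gives p* = 70, q* = 120.
Supply starts at p = 10 (where qs = 0).
PS = ½(70 − 10)(120) = 3600.

Producer surplus = 3600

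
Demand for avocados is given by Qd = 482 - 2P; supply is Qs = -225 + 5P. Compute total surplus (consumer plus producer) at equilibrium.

Total surplus = 27440

Equilibrium: 482 - 2P = -225 + 5P gives P* = 101, Q* = 280.
Demand choke price: P = 241; supply starts at P = 45.
CS = ½(241 − 101)(280) = 19600; PS = ½(101 − 45)(280) = 7840.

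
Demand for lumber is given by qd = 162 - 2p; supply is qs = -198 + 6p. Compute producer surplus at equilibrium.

Equilibrium: 162 - 2p = -198 + 6p gives p* = 45, q* = 72.
Supply starts at p = 33 (where qs = 0).
PS = ½(45 − 33)(72) = 432.

Producer surplus = 432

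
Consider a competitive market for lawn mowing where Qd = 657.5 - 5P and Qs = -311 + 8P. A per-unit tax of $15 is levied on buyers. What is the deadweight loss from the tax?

Deadweight loss = 4500/13

Pre-tax equilibrium: P* = 74.5, Q* = 285.
Tax on buyers shifts demand to Qd = 657.5 − 5(P + 15) = 582.5 - 5P.
582.5 - 5P = -311 + 8P gives seller price Ps = 1787/26; buyers pay Pb = 1787/26 + 15 = 2177/26.
New quantity: Q = 657.5 − 5(2177/26) = 3105/13.
DWL = ½ × 15 × (285 − 3105/13) = 4500/13.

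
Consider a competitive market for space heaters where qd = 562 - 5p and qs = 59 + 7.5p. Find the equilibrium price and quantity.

p* = 40.24, q* = 360.8

Set qd = qs: 562 - 5p = 59 + 7.5p.
503 = 12.5p, so p* = 40.24.
q* = 562 − 5(40.24) = 360.8.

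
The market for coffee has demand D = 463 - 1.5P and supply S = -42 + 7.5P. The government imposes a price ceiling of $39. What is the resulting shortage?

Equilibrium price would be P* = 505/9, so the ceiling at 39 binds.
At P = 39: D = 463 − 1.5(39) = 404.5, S = -42 + 7.5(39) = 250.5.
Shortage = 404.5 − 250.5 = 154.

Shortage = 154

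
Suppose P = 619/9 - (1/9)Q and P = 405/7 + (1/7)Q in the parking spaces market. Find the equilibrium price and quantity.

Set the two price expressions equal: 619/9 - (1/9)Q = 405/7 + (1/7)Q.
688/63 = (16/63)Q, so Q* = 43.
P* = 619/9 − (1/9)(43) = 64.

P* = 64, Q* = 43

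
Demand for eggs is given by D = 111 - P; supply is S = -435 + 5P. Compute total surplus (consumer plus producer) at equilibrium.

Equilibrium: 111 - P = -435 + 5P gives P* = 91, Q* = 20.
Demand choke price: P = 111; supply starts at P = 87.
CS = ½(111 − 91)(20) = 200; PS = ½(91 − 87)(20) = 40.

Total surplus = 240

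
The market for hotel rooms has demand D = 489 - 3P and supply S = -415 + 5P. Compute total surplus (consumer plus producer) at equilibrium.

Total surplus = 6000

Equilibrium: 489 - 3P = -415 + 5P gives P* = 113, Q* = 150.
Demand choke price: P = 163; supply starts at P = 83.
CS = ½(163 − 113)(150) = 3750; PS = ½(113 − 83)(150) = 2250.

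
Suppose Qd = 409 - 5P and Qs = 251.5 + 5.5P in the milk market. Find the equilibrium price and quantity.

P* = 15, Q* = 334

Set Qd = Qs: 409 - 5P = 251.5 + 5.5P.
157.5 = 10.5P, so P* = 15.
Q* = 409 − 5(15) = 334.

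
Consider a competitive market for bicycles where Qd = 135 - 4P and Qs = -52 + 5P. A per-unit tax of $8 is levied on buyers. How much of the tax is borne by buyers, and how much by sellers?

Pre-tax equilibrium: P* = 187/9, Q* = 467/9.
Tax on buyers shifts demand to Qd = 135 − 4(P + 8) = 103 - 4P.
103 - 4P = -52 + 5P gives seller price Ps = 155/9; buyers pay Pb = 155/9 + 8 = 227/9.
New quantity: Q = 135 − 4(227/9) = 307/9.
Buyer burden = 227/9 − 187/9 = 40/9; seller burden = 187/9 − 155/9 = 32/9.

Buyers bear 40/9, sellers bear 32/9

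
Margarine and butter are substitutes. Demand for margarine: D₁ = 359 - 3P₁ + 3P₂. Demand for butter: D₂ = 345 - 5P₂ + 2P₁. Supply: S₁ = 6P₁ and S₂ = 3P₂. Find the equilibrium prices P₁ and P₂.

P₁ = 3907/66, P₂ = 3823/66

Market 1: 359 - 3P₁ + 3P₂ = 6P₁ → 9P₁ - 3P₂ = 359.
Market 2: 8P₂ - 2P₁ = 345.
Eliminating P₂: 8×(1) + 3×(2) gives 66P₁ = 3907, so P₁ = 3907/66.
Back-substitute into (2): P₂ = (345 + 2×3907/66) / 8 = 3823/66.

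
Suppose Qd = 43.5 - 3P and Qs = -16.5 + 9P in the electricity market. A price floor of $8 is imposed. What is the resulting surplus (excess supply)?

Surplus = 36

Equilibrium price would be P* = 5, so the floor at 8 binds.
At P = 8: Qd = 19.5, Qs = 55.5.
Surplus = 55.5 − 19.5 = 36.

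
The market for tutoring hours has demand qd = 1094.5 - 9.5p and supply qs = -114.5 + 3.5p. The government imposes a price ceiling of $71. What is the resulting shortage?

Equilibrium price would be p* = 93, so the ceiling at 71 binds.
At p = 71: qd = 1094.5 − 9.5(71) = 420, qs = -114.5 + 3.5(71) = 134.
Shortage = 420 − 134 = 286.

Shortage = 286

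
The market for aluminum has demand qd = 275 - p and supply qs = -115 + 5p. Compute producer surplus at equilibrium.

Equilibrium: 275 - p = -115 + 5p gives p* = 65, q* = 210.
Supply starts at p = 23 (where qs = 0).
PS = ½(65 − 23)(210) = 4410.

Producer surplus = 4410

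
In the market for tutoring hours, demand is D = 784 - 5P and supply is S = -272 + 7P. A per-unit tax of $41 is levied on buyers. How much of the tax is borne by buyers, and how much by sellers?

Buyers bear 287/12, sellers bear 205/12

Pre-tax equilibrium: P* = 88, Q* = 344.
Tax on buyers shifts demand to D = 784 − 5(P + 41) = 579 - 5P.
579 - 5P = -272 + 7P gives seller price Ps = 851/12; buyers pay Pb = 851/12 + 41 = 1343/12.
New quantity: Q = 784 − 5(1343/12) = 2693/12.
Buyer burden = 1343/12 − 88 = 287/12; seller burden = 88 − 851/12 = 205/12.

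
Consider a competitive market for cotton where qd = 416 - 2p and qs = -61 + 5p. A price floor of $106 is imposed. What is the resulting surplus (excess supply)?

Surplus = 265

Equilibrium price would be p* = 477/7, so the floor at 106 binds.
At p = 106: qd = 204, qs = 469.
Surplus = 469 − 204 = 265.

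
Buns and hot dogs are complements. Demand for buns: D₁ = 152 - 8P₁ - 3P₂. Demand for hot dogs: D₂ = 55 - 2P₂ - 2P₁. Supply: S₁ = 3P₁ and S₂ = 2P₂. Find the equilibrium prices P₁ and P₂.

Market 1: 152 - 8P₁ - 3P₂ = 3P₁ → 11P₁ + 3P₂ = 152.
Market 2: 4P₂ + 2P₁ = 55.
Eliminating P₂: 4×(1) − 3×(2) gives 38P₁ = 443, so P₁ = 443/38.
Back-substitute into (2): P₂ = (55 − 2×443/38) / 4 = 301/38.

P₁ = 443/38, P₂ = 301/38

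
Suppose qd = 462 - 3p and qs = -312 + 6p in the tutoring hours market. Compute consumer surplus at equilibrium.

Consumer surplus = 6936

Equilibrium: 462 - 3p = -312 + 6p gives p* = 86, q* = 204.
Demand choke price (qd = 0): p = 154.
CS = ½(154 − 86)(204) = 6936.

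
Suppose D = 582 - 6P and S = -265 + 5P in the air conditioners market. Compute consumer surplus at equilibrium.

Equilibrium: 582 - 6P = -265 + 5P gives P* = 77, Q* = 120.
Demand choke price (D = 0): P = 97.
CS = ½(97 − 77)(120) = 1200.

Consumer surplus = 1200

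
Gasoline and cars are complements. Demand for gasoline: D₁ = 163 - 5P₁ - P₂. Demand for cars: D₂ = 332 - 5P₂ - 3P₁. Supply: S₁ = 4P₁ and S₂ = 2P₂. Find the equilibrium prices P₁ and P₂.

P₁ = 809/60, P₂ = 41.65

Market 1: 163 - 5P₁ - P₂ = 4P₁ → 9P₁ + P₂ = 163.
Market 2: 7P₂ + 3P₁ = 332.
Eliminating P₂: 7×(1) − 1×(2) gives 60P₁ = 809, so P₁ = 809/60.
Back-substitute into (2): P₂ = (332 − 3×809/60) / 7 = 41.65.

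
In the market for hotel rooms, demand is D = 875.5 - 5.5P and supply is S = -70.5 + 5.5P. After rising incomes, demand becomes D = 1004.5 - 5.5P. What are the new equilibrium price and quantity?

P' = 1075/11, Q' = 467

Original equilibrium: P* = 86, Q* = 402.5.
New equilibrium: 1004.5 - 5.5P = -70.5 + 5.5P, so 1075 = 11P and P' = 1075/11; Q' = 1004.5 − 5.5(1075/11) = 467.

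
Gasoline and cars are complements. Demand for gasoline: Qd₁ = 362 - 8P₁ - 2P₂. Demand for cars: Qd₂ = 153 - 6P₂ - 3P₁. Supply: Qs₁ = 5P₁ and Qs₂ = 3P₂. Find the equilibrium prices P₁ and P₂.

Market 1: 362 - 8P₁ - 2P₂ = 5P₁ → 13P₁ + 2P₂ = 362.
Market 2: 9P₂ + 3P₁ = 153.
Eliminating P₂: 9×(1) − 2×(2) gives 111P₁ = 2952, so P₁ = 984/37.
Back-substitute into (2): P₂ = (153 − 3×984/37) / 9 = 301/37.

P₁ = 984/37, P₂ = 301/37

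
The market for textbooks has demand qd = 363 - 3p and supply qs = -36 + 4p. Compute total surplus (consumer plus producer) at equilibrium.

Total surplus = 10752

Equilibrium: 363 - 3p = -36 + 4p gives p* = 57, q* = 192.
Demand choke price: p = 121; supply starts at p = 9.
CS = ½(121 − 57)(192) = 6144; PS = ½(57 − 9)(192) = 4608.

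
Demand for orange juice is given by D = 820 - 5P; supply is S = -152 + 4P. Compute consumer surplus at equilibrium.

Consumer surplus = 7840

Equilibrium: 820 - 5P = -152 + 4P gives P* = 108, Q* = 280.
Demand choke price (D = 0): P = 164.
CS = ½(164 − 108)(280) = 7840.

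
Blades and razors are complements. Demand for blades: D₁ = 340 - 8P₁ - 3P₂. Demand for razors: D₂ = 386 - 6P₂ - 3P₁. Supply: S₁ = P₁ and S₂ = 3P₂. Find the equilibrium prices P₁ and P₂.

P₁ = 317/12, P₂ = 409/12

Market 1: 340 - 8P₁ - 3P₂ = P₁ → 9P₁ + 3P₂ = 340.
Market 2: 9P₂ + 3P₁ = 386.
Eliminating P₂: 9×(1) − 3×(2) gives 72P₁ = 1902, so P₁ = 317/12.
Back-substitute into (2): P₂ = (386 − 3×317/12) / 9 = 409/12.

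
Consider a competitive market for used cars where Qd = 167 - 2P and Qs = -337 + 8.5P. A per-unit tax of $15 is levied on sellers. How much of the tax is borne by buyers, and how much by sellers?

Buyers bear 85/7, sellers bear 20/7

Pre-tax equilibrium: P* = 48, Q* = 71.
Tax on sellers shifts supply to Qs = -337 + 8.5(P − 15) = -464.5 + 8.5P.
167 - 2P = -464.5 + 8.5P gives buyer price Pb = 421/7; sellers receive Ps = 421/7 − 15 = 316/7.
New quantity: Q = 167 − 2(421/7) = 327/7.
Buyer burden = 421/7 − 48 = 85/7; seller burden = 48 − 316/7 = 20/7.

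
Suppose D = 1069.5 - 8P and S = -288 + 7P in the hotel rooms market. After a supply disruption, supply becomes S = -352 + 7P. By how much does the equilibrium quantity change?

Original equilibrium: P* = 90.5, Q* = 345.5.
New equilibrium: 1069.5 - 8P = -352 + 7P, so 1421.5 = 15P and P' = 2843/30; Q' = 1069.5 − 8(2843/30) = 9341/30.
Change in quantity: 9341/30 − 345.5 = -512/15.

ΔQ = -512/15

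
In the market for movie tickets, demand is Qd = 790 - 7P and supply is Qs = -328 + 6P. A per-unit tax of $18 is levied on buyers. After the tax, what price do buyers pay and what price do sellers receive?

Buyers pay 1226/13, sellers receive 992/13

Pre-tax equilibrium: P* = 86, Q* = 188.
Tax on buyers shifts demand to Qd = 790 − 7(P + 18) = 664 - 7P.
664 - 7P = -328 + 6P gives seller price Ps = 992/13; buyers pay Pb = 992/13 + 18 = 1226/13.
New quantity: Q = 790 − 7(1226/13) = 1688/13.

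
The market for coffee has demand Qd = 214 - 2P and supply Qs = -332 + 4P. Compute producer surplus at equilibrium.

Producer surplus = 128

Equilibrium: 214 - 2P = -332 + 4P gives P* = 91, Q* = 32.
Supply starts at P = 83 (where Qs = 0).
PS = ½(91 − 83)(32) = 128.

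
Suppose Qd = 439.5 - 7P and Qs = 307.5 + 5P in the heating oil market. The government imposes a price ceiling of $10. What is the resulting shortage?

Equilibrium price would be P* = 11, so the ceiling at 10 binds.
At P = 10: Qd = 439.5 − 7(10) = 369.5, Qs = 307.5 + 5(10) = 357.5.
Shortage = 369.5 − 357.5 = 12.

Shortage = 12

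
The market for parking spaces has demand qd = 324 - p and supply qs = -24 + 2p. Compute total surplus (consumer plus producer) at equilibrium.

Total surplus = 32448

Equilibrium: 324 - p = -24 + 2p gives p* = 116, q* = 208.
Demand choke price: p = 324; supply starts at p = 12.
CS = ½(324 − 116)(208) = 21632; PS = ½(116 − 12)(208) = 10816.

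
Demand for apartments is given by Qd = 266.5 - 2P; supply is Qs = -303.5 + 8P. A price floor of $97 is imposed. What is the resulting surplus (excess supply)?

Surplus = 400

Equilibrium price would be P* = 57, so the floor at 97 binds.
At P = 97: Qd = 72.5, Qs = 472.5.
Surplus = 472.5 − 72.5 = 400.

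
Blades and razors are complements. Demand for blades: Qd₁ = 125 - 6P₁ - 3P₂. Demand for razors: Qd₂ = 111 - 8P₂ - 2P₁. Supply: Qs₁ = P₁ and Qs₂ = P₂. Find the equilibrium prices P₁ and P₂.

Market 1: 125 - 6P₁ - 3P₂ = P₁ → 7P₁ + 3P₂ = 125.
Market 2: 9P₂ + 2P₁ = 111.
Eliminating P₂: 9×(1) − 3×(2) gives 57P₁ = 792, so P₁ = 264/19.
Back-substitute into (2): P₂ = (111 − 2×264/19) / 9 = 527/57.

P₁ = 264/19, P₂ = 527/57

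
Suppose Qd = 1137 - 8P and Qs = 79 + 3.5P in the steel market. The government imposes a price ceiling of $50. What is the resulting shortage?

Shortage = 483

Equilibrium price would be P* = 92, so the ceiling at 50 binds.
At P = 50: Qd = 1137 − 8(50) = 737, Qs = 79 + 3.5(50) = 254.
Shortage = 737 − 254 = 483.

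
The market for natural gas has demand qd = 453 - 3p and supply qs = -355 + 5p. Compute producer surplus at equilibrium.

Equilibrium: 453 - 3p = -355 + 5p gives p* = 101, q* = 150.
Supply starts at p = 71 (where qs = 0).
PS = ½(101 − 71)(150) = 2250.

Producer surplus = 2250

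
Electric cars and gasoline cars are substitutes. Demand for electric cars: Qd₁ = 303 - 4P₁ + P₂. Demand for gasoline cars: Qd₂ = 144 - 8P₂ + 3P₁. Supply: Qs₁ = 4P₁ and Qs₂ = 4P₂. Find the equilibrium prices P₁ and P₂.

P₁ = 1260/31, P₂ = 687/31

Market 1: 303 - 4P₁ + P₂ = 4P₁ → 8P₁ - P₂ = 303.
Market 2: 12P₂ - 3P₁ = 144.
Eliminating P₂: 12×(1) + 1×(2) gives 93P₁ = 3780, so P₁ = 1260/31.
Back-substitute into (2): P₂ = (144 + 3×1260/31) / 12 = 687/31.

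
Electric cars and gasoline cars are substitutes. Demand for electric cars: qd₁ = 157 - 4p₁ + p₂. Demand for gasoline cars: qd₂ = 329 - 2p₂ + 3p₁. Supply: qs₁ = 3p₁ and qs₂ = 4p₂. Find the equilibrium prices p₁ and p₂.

Market 1: 157 - 4p₁ + p₂ = 3p₁ → 7p₁ - p₂ = 157.
Market 2: 6p₂ - 3p₁ = 329.
Eliminating p₂: 6×(1) + 1×(2) gives 39p₁ = 1271, so p₁ = 1271/39.
Back-substitute into (2): p₂ = (329 + 3×1271/39) / 6 = 2774/39.

p₁ = 1271/39, p₂ = 2774/39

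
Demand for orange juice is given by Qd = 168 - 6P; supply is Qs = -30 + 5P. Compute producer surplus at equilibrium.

Equilibrium: 168 - 6P = -30 + 5P gives P* = 18, Q* = 60.
Supply starts at P = 6 (where Qs = 0).
PS = ½(18 − 6)(60) = 360.

Producer surplus = 360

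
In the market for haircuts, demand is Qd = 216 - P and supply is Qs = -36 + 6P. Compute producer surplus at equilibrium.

Producer surplus = 2700

Equilibrium: 216 - P = -36 + 6P gives P* = 36, Q* = 180.
Supply starts at P = 6 (where Qs = 0).
PS = ½(36 − 6)(180) = 2700.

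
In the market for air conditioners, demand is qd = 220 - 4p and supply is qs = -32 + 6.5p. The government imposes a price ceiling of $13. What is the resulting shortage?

Shortage = 115.5

Equilibrium price would be p* = 24, so the ceiling at 13 binds.
At p = 13: qd = 220 − 4(13) = 168, qs = -32 + 6.5(13) = 52.5.
Shortage = 168 − 52.5 = 115.5.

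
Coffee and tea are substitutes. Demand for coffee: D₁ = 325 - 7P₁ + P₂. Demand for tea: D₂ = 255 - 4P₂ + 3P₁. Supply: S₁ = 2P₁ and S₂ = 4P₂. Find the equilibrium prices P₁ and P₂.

P₁ = 2855/69, P₂ = 1090/23

Market 1: 325 - 7P₁ + P₂ = 2P₁ → 9P₁ - P₂ = 325.
Market 2: 8P₂ - 3P₁ = 255.
Eliminating P₂: 8×(1) + 1×(2) gives 69P₁ = 2855, so P₁ = 2855/69.
Back-substitute into (2): P₂ = (255 + 3×2855/69) / 8 = 1090/23.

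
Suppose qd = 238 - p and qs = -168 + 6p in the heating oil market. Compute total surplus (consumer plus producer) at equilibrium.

Total surplus = 18900

Equilibrium: 238 - p = -168 + 6p gives p* = 58, q* = 180.
Demand choke price: p = 238; supply starts at p = 28.
CS = ½(238 − 58)(180) = 16200; PS = ½(58 − 28)(180) = 2700.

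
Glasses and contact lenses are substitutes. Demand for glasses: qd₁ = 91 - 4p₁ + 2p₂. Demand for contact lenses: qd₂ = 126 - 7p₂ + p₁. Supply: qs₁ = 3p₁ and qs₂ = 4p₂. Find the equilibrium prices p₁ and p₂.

p₁ = 1253/75, p₂ = 973/75

Market 1: 91 - 4p₁ + 2p₂ = 3p₁ → 7p₁ - 2p₂ = 91.
Market 2: 11p₂ - p₁ = 126.
Eliminating p₂: 11×(1) + 2×(2) gives 75p₁ = 1253, so p₁ = 1253/75.
Back-substitute into (2): p₂ = (126 + 1×1253/75) / 11 = 973/75.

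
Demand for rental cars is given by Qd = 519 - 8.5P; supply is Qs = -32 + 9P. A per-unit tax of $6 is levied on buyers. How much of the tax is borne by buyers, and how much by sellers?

Pre-tax equilibrium: P* = 1102/35, Q* = 8798/35.
Tax on buyers shifts demand to Qd = 519 − 8.5(P + 6) = 468 - 8.5P.
468 - 8.5P = -32 + 9P gives seller price Ps = 200/7; buyers pay Pb = 200/7 + 6 = 242/7.
New quantity: Q = 519 − 8.5(242/7) = 1576/7.
Buyer burden = 242/7 − 1102/35 = 108/35; seller burden = 1102/35 − 200/7 = 102/35.

Buyers bear 108/35, sellers bear 102/35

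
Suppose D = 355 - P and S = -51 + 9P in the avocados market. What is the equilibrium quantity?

Set D = S: 355 - P = -51 + 9P.
406 = 10P, so P* = 40.6.
Q* = 355 − 1(40.6) = 314.4.

Q* = 314.4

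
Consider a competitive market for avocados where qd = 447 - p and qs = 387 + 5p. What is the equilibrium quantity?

q* = 437

Set qd = qs: 447 - p = 387 + 5p.
60 = 6p, so p* = 10.
q* = 447 − 1(10) = 437.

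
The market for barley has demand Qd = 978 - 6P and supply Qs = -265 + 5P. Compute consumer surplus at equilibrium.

Equilibrium: 978 - 6P = -265 + 5P gives P* = 113, Q* = 300.
Demand choke price (Qd = 0): P = 163.
CS = ½(163 − 113)(300) = 7500.

Consumer surplus = 7500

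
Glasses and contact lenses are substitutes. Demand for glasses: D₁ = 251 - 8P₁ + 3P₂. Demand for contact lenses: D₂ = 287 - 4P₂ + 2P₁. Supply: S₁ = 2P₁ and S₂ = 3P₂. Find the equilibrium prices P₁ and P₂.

Market 1: 251 - 8P₁ + 3P₂ = 2P₁ → 10P₁ - 3P₂ = 251.
Market 2: 7P₂ - 2P₁ = 287.
Eliminating P₂: 7×(1) + 3×(2) gives 64P₁ = 2618, so P₁ = 40.90625.
Back-substitute into (2): P₂ = (287 + 2×40.90625) / 7 = 52.6875.

P₁ = 40.90625, P₂ = 52.6875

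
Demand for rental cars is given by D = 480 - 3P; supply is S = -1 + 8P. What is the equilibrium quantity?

Set D = S: 480 - 3P = -1 + 8P.
481 = 11P, so P* = 481/11.
Q* = 480 − 3(481/11) = 3837/11.

Q* = 3837/11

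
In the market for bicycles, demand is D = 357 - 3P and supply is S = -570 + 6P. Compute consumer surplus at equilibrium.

Consumer surplus = 384

Equilibrium: 357 - 3P = -570 + 6P gives P* = 103, Q* = 48.
Demand choke price (D = 0): P = 119.
CS = ½(119 − 103)(48) = 384.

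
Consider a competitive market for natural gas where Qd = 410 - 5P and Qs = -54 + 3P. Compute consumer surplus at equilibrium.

Equilibrium: 410 - 5P = -54 + 3P gives P* = 58, Q* = 120.
Demand choke price (Qd = 0): P = 82.
CS = ½(82 − 58)(120) = 1440.

Consumer surplus = 1440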